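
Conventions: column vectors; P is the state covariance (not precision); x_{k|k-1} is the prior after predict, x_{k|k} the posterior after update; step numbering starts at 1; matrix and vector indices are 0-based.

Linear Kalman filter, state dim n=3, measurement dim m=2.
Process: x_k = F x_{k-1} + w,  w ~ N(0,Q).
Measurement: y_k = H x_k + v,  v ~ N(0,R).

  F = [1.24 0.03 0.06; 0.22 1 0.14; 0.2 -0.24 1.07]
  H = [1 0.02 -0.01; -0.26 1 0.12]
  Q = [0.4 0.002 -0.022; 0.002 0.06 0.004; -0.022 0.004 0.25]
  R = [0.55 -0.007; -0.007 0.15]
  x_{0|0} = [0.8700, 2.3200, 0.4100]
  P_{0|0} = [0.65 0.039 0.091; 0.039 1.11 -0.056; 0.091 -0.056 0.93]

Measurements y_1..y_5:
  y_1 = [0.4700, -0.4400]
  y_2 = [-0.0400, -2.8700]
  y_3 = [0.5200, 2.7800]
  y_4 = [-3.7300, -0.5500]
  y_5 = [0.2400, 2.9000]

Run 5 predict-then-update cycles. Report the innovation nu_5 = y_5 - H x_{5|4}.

innov = [2.8840, 3.0702]

step 1: x^-=[1.1730, 2.5688, 0.0559]  P^-=[1.4200 0.2825 0.3004; 0.2825 1.2268 -0.1228; 0.3004 -0.1228 1.4687]  S=[1.9760 -0.0347; -0.0347 1.2988]  K=[0.7196 -0.0198; 0.1714 0.8812; 0.1431 -0.0152]  nu=[-0.7538, -2.7105]  x^+=[0.6843, 0.0510, -0.0108]  P^+=[0.3952 0.0832 0.0961; 0.0832 0.1706 -0.1496; 0.0961 -0.1496 1.4278]
step 2: x^-=[0.8494, 0.2000, 0.1130]  P^-=[1.0329 0.2390 0.2681; 0.2390 0.2783 0.0768; 0.2681 0.0768 2.0203]  S=[1.5874 -0.0024; -0.0024 0.4047]  K=[0.6520 0.0103; 0.1544 0.5579; 0.1581 0.6175]  nu=[-0.8922, -2.8627]  x^+=[0.2381, -1.5349, -1.7958]  P^+=[0.3580 0.0777 0.1029; 0.0777 0.1149 -0.1009; 0.1029 -0.1009 1.8267]
step 3: x^-=[0.1415, -1.7340, -1.5055]  P^-=[0.9779 0.2281 0.2966; 0.2281 0.2403 0.1998; 0.2966 0.1998 2.4508]  S=[1.5314 0.0024; 0.0024 0.4026]  K=[0.6396 0.0197; 0.1500 0.5084; 0.1787 1.0342]  nu=[0.3981, 4.7314]  x^+=[0.4892, 0.7310, 3.4588]  P^+=[0.3512 0.0764 0.1118; 0.0764 0.1015 -0.0535; 0.1118 -0.0535 1.9705]
step 4: x^-=[0.8360, 1.3229, 3.6233]  P^-=[0.9694 0.2301 0.3173; 0.2301 0.2426 0.2755; 0.3173 0.2755 2.5939]  S=[1.5225 0.0084; 0.0084 0.4222]  K=[0.6375 0.0255; 0.1497 0.5083; 0.1885 1.1907]  nu=[-4.5562, -2.0903]  x^+=[-2.1219, -0.4217, 0.2757]  P^+=[0.3501 0.0766 0.1152; 0.0766 0.0981 -0.0253; 0.1152 -0.0253 1.9375]
step 5: x^-=[-2.6273, -0.8499, -0.0282]  P^-=[0.9681 0.2321 0.3200; 0.2321 0.2468 0.3015; 0.3200 0.3015 2.5428]  S=[1.5212 0.0110; 0.0110 0.4306]  K=[0.6371 0.0273; 0.1501 0.5132; 0.1889 1.2110]  nu=[2.8840, 3.0702]  x^+=[-0.7059, 1.1587, 4.2345]  P^+=[0.3498 0.0769 0.1142; 0.0769 0.0974 -0.0122; 0.1142 -0.0122 1.8521]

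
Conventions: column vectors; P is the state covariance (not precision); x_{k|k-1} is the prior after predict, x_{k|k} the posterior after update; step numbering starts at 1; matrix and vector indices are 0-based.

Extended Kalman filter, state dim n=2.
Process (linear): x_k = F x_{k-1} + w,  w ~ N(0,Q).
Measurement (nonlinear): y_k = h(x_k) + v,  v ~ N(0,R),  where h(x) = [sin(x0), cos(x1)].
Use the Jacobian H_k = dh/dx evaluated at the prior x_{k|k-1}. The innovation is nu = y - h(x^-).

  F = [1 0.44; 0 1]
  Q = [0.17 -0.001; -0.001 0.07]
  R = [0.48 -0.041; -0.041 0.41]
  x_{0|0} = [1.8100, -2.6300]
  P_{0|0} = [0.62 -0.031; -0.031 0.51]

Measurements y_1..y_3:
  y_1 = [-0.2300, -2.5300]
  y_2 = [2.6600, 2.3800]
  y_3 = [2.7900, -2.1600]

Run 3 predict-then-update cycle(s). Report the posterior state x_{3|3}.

step 1: x^-=[0.6528, -2.6300]  P^-=[0.8615 0.1924; 0.1924 0.5800]  H_jac=[0.7944 0.0000; 0.0000 0.4896]  S=[1.0236 0.0338; 0.0338 0.5490]  K=[0.6642 0.1306; 0.1325 0.5090]  nu=[-0.8374, -1.6580]  x^+=[-0.1200, -3.5850]  P^+=[0.3946 0.0538; 0.0538 0.4152]
step 2: x^-=[-1.6974, -3.5850]  P^-=[0.6923 0.2355; 0.2355 0.4852]  H_jac=[-0.1263 0.0000; 0.0000 -0.4290]  S=[0.4910 -0.0282; -0.0282 0.4993]  K=[-0.1903 -0.2131; -0.0848 -0.4217]  nu=[3.6520, 3.2833]  x^+=[-3.0920, -5.2792]  P^+=[0.6542 0.1855; 0.1855 0.3949]
step 3: x^-=[-5.4149, -5.2792]  P^-=[1.0638 0.3582; 0.3582 0.4649]  H_jac=[0.6461 0.0000; 0.0000 -0.8436]  S=[0.9241 -0.2363; -0.2363 0.7409]  K=[0.6963 -0.1859; 0.1253 -0.4894]  nu=[2.0267, -2.6969]  x^+=[-3.5024, -3.7052]  P^+=[0.5291 0.1242; 0.1242 0.2439]

x_post = [-3.5024, -3.7052]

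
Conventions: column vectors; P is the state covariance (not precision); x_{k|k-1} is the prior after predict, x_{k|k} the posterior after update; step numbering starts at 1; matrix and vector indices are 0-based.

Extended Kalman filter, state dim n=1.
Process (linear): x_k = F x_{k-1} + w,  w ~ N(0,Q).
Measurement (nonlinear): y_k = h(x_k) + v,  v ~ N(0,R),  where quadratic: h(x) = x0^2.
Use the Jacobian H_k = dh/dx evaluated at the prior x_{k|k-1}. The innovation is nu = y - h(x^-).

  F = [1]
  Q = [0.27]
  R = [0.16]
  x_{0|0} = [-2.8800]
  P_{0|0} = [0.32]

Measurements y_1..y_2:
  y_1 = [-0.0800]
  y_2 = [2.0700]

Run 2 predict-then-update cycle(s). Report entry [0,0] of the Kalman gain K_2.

K[0,0] = -0.3249

step 1: x^-=[-2.8800]  P^-=[0.5900]  H_jac=[-5.7600]  S=[19.7348]  K=[-0.1722]  nu=[-8.3744]  x^+=[-1.4379]  P^+=[0.0048]
step 2: x^-=[-1.4379]  P^-=[0.2748]  H_jac=[-2.8758]  S=[2.4325]  K=[-0.3249]  nu=[0.0024]  x^+=[-1.4387]  P^+=[0.0181]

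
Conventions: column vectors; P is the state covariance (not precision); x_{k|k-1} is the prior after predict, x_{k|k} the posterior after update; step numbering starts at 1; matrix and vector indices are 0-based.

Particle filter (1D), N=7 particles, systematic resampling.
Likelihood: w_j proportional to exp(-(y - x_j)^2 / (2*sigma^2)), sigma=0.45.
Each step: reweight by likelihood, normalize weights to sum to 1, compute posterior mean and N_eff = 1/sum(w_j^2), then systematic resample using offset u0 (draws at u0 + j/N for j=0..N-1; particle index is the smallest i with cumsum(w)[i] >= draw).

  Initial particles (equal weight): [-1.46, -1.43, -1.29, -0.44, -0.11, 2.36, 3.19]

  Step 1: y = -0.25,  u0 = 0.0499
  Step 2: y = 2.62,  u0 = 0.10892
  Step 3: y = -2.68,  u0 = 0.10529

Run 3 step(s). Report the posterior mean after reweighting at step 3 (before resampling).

step 1: w=[0.0135, 0.0161, 0.0347, 0.4583, 0.4774, 0.0000, 0.0000]  mean=-0.3416  Neff=2.2747  idx=[2, 3, 3, 3, 4, 4, 4]
step 2: w=[0.0000, 0.0030, 0.0030, 0.0030, 0.3304, 0.3304, 0.3304]  mean=-0.1129  Neff=3.0536  idx=[4, 4, 5, 5, 6, 6, 6]
step 3: w=[0.1429, 0.1429, 0.1429, 0.1429, 0.1429, 0.1429, 0.1429]  mean=-0.1100  Neff=7.0000  idx=[0, 1, 2, 3, 4, 5, 6]

post_mean = -0.1100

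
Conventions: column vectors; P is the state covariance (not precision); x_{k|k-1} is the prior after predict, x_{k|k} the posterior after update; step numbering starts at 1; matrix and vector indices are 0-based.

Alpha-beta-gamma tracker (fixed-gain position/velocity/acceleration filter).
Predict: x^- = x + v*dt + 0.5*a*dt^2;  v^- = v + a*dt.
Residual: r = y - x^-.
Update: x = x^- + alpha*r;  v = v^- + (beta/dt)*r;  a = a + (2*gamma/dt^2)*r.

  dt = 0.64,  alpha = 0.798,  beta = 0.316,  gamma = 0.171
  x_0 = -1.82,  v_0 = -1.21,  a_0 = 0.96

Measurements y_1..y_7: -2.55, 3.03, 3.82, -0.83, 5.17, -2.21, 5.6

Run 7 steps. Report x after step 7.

x_post = 3.7509

step 1: x_pred=-2.3978  r=-0.1522  x^+=-2.5193  v^+=-0.6708  a^+=0.8329
step 2: x_pred=-2.7780  r=5.8080  x^+=1.8568  v^+=2.7300  a^+=5.6823
step 3: x_pred=4.7677  r=-0.9477  x^+=4.0114  v^+=5.8987  a^+=4.8910
step 4: x_pred=8.7883  r=-9.6183  x^+=1.1129  v^+=4.2799  a^+=-3.1399
step 5: x_pred=3.2090  r=1.9610  x^+=4.7739  v^+=3.2386  a^+=-1.5026
step 6: x_pred=6.5389  r=-8.7489  x^+=-0.4427  v^+=-2.0428  a^+=-8.8075
step 7: x_pred=-3.5539  r=9.1539  x^+=3.7509  v^+=-3.1599  a^+=-1.1644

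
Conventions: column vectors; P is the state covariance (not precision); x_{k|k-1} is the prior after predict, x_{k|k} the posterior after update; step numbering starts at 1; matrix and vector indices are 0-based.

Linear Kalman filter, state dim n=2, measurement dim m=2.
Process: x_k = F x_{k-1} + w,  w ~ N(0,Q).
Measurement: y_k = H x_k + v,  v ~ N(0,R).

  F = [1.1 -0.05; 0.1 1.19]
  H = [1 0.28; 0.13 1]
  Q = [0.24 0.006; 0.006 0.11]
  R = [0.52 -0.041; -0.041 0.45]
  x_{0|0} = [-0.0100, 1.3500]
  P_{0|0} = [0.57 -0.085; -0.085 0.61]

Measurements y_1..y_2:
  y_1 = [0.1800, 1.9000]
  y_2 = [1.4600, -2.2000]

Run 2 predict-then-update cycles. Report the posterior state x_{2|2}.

step 1: x^-=[-0.0785, 1.6055]  P^-=[0.9406 -0.0784; -0.0784 0.9593]  S=[1.4919 0.2686; 0.2686 1.4048]  K=[0.6319 -0.0896; 0.0060 0.6745]  nu=[-0.1910, 0.3047]  x^+=[-0.2265, 1.8099]  P^+=[0.3640 -0.1136; -0.1136 0.3180]
step 2: x^-=[-0.3397, 2.1311]  P^-=[0.6938 -0.1210; -0.1210 0.5370]  S=[1.1881 0.0742; 0.0742 0.9672]  K=[0.5601 -0.0748; -0.0089 0.5396]  nu=[1.2030, -4.2869]  x^+=[0.6546, -0.1928]  P^+=[0.3219 -0.0984; -0.0984 0.2560]

x_post = [0.6546, -0.1928]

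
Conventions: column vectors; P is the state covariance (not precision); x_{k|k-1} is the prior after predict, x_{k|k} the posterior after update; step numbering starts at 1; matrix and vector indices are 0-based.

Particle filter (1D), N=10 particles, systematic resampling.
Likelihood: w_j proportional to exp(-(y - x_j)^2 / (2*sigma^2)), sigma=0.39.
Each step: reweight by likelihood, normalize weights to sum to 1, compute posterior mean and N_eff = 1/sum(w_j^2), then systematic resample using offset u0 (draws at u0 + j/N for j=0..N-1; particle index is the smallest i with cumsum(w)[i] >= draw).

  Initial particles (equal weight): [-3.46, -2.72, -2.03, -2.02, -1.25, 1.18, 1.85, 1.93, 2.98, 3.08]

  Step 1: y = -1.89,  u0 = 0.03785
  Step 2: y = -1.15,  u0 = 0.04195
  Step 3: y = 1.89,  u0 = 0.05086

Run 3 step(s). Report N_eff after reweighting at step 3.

step 1: w=[0.0001, 0.0462, 0.4171, 0.4208, 0.1157, 0.0000, 0.0000, 0.0000, 0.0000, 0.0000]  mean=-1.9676  Neff=2.7278  idx=[1, 2, 2, 2, 2, 3, 3, 3, 3, 4]
step 2: w=[0.0002, 0.0486, 0.0486, 0.0486, 0.0486, 0.0515, 0.0515, 0.0515, 0.0515, 0.5996]  mean=-1.5604  Neff=2.6348  idx=[1, 3, 5, 7, 9, 9, 9, 9, 9, 9]
step 3: w=[0.0000, 0.0000, 0.0000, 0.0000, 0.1667, 0.1667, 0.1667, 0.1667, 0.1667, 0.1667]  mean=-1.2500  Neff=6.0000  idx=[4, 4, 5, 6, 6, 7, 7, 8, 9, 9]

N_eff = 6.0000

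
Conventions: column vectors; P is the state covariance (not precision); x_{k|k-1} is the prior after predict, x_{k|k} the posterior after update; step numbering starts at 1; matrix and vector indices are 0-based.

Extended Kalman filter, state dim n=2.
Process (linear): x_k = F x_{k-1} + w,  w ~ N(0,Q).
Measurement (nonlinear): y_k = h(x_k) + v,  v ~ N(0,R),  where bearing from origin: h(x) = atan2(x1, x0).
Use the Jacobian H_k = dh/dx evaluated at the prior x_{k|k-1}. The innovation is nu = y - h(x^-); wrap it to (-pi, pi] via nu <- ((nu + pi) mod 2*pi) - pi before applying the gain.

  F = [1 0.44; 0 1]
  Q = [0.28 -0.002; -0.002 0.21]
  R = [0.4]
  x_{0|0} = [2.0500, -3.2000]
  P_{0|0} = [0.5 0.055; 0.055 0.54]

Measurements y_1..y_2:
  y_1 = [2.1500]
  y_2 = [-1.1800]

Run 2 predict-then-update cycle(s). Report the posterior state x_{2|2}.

step 1: x^-=[0.6420, -3.2000]  P^-=[0.9329 0.2906; 0.2906 0.7500]  H_jac=[0.3004 0.0603]  S=[0.4974]  K=[0.5986; 0.2664]  nu=[-2.7604]  x^+=[-1.0104, -3.9353]  P^+=[0.7547 0.2113; 0.2113 0.7147]
step 2: x^-=[-2.7419, -3.9353]  P^-=[1.3590 0.5238; 0.5238 0.9247]  H_jac=[0.1711 -0.1192]  S=[0.4315]  K=[0.3940; -0.0478]  nu=[0.9993]  x^+=[-2.3482, -3.9830]  P^+=[1.2920 0.5319; 0.5319 0.9237]

x_post = [-2.3482, -3.9830]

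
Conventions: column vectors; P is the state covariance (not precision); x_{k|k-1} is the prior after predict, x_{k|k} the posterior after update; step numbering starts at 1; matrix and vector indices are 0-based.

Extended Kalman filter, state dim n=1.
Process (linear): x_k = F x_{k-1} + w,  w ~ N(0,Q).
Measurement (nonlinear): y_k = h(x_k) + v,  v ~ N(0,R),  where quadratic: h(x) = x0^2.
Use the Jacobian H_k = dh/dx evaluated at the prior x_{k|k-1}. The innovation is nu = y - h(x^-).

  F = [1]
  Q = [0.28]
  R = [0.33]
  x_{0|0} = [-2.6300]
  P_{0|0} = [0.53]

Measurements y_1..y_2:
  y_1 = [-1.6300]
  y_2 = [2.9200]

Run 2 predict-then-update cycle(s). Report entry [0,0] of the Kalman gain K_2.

step 1: x^-=[-2.6300]  P^-=[0.8100]  H_jac=[-5.2600]  S=[22.7408]  K=[-0.1874]  nu=[-8.5469]  x^+=[-1.0287]  P^+=[0.0118]
step 2: x^-=[-1.0287]  P^-=[0.2918]  H_jac=[-2.0574]  S=[1.5649]  K=[-0.3836]  nu=[1.8618]  x^+=[-1.7428]  P^+=[0.0615]

K[0,0] = -0.3836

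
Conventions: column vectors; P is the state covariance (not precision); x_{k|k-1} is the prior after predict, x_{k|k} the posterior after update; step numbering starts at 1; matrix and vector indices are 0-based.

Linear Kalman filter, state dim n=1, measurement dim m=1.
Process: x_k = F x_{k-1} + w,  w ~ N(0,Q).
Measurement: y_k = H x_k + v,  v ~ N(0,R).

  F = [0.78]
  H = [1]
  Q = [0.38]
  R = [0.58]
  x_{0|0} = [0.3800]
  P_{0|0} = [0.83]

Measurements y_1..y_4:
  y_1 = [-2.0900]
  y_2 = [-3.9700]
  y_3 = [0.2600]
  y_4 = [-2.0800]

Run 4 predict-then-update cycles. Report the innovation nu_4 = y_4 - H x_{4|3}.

step 1: x^-=[0.2964]  P^-=[0.8850]  S=[1.4650]  K=[0.6041]  nu=[-2.3864]  x^+=[-1.1452]  P^+=[0.3504]
step 2: x^-=[-0.8933]  P^-=[0.5932]  S=[1.1732]  K=[0.5056]  nu=[-3.0767]  x^+=[-2.4489]  P^+=[0.2933]
step 3: x^-=[-1.9101]  P^-=[0.5584]  S=[1.1384]  K=[0.4905]  nu=[2.1701]  x^+=[-0.8456]  P^+=[0.2845]
step 4: x^-=[-0.6596]  P^-=[0.5531]  S=[1.1331]  K=[0.4881]  nu=[-1.4204]  x^+=[-1.3529]  P^+=[0.2831]

innov = [-1.4204]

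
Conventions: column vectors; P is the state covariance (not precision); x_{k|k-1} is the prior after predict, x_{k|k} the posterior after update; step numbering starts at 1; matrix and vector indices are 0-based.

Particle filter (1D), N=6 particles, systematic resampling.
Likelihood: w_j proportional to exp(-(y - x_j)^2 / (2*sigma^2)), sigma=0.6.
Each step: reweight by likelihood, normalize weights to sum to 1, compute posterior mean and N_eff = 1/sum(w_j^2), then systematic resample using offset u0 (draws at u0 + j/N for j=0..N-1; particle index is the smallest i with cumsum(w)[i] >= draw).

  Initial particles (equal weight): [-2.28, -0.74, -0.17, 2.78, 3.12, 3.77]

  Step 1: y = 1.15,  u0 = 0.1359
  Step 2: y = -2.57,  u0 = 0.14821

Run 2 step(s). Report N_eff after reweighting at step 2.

N_eff = 4.0000

step 1: w=[0.0000, 0.0558, 0.7084, 0.1989, 0.0363, 0.0006]  mean=0.5068  Neff=1.8322  idx=[2, 2, 2, 2, 3, 4]
step 2: w=[0.2500, 0.2500, 0.2500, 0.2500, 0.0000, 0.0000]  mean=-0.1700  Neff=4.0000  idx=[0, 1, 1, 2, 3, 3]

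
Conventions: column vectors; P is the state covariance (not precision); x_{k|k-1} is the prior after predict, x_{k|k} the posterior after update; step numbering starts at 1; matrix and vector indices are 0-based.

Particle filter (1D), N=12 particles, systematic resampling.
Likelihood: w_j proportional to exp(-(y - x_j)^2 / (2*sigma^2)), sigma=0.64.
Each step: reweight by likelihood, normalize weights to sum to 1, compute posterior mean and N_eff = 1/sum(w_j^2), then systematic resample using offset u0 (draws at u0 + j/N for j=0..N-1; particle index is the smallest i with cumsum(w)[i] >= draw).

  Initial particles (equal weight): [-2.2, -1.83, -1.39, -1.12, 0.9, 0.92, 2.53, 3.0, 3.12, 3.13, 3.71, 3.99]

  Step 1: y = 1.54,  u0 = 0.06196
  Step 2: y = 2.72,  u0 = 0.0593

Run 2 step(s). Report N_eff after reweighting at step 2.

N_eff = 4.3023

step 1: w=[0.0000, 0.0000, 0.0000, 0.0001, 0.3556, 0.3667, 0.1772, 0.0435, 0.0278, 0.0268, 0.0019, 0.0004]  mean=1.4152  Neff=3.3815  idx=[4, 4, 4, 4, 5, 5, 5, 5, 6, 6, 6, 9]
step 2: w=[0.0046, 0.0046, 0.0046, 0.0046, 0.0050, 0.0050, 0.0050, 0.0050, 0.2497, 0.2497, 0.2497, 0.2126]  mean=2.5955  Neff=4.3023  idx=[8, 8, 8, 9, 9, 9, 10, 10, 10, 11, 11, 11]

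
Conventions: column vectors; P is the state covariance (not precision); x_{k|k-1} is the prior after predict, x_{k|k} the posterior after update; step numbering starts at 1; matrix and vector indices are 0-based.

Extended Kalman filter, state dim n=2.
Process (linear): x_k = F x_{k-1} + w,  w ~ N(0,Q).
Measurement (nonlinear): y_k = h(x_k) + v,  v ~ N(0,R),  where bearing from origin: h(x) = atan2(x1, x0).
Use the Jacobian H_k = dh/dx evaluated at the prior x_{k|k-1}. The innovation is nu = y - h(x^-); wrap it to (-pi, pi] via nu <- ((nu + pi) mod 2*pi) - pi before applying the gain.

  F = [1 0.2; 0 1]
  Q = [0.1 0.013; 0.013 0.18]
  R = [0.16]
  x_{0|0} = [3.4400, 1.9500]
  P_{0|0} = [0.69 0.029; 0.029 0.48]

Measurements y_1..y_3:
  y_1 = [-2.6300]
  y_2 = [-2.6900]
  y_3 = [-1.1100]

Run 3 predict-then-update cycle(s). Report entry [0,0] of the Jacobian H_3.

H_jac[0,0] = 0.1348

step 1: x^-=[3.8300, 1.9500]  P^-=[0.8208 0.1380; 0.1380 0.6600]  H_jac=[-0.1056 0.2073]  S=[0.1915]  K=[-0.3031; 0.6386]  nu=[-3.1009]  x^+=[4.7699, -0.0303]  P^+=[0.8032 0.1751; 0.1751 0.5819]
step 2: x^-=[4.7638, -0.0303]  P^-=[0.9965 0.3044; 0.3044 0.7619]  H_jac=[0.0013 0.2099]  S=[0.1937]  K=[0.3367; 0.8276]  nu=[-2.6836]  x^+=[3.8602, -2.2512]  P^+=[0.9745 0.2505; 0.2505 0.6292]
step 3: x^-=[3.4100, -2.2512]  P^-=[1.1999 0.3893; 0.3893 0.8092]  H_jac=[0.1348 0.2042]  S=[0.2370]  K=[1.0181; 0.9188]  nu=[-0.5265]  x^+=[2.8740, -2.7349]  P^+=[0.9542 0.1676; 0.1676 0.6091]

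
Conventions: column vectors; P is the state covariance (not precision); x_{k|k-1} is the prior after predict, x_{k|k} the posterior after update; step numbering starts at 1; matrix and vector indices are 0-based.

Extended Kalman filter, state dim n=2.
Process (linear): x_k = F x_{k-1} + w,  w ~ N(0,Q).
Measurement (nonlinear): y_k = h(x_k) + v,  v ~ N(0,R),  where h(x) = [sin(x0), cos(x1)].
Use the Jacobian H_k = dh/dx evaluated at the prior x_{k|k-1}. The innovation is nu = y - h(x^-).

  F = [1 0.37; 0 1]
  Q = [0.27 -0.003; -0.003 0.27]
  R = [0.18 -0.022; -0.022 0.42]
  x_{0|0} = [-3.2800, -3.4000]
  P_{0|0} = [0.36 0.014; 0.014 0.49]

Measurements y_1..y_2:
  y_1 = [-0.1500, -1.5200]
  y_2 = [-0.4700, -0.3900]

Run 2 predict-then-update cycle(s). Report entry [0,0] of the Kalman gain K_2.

step 1: x^-=[-4.5380, -3.4000]  P^-=[0.7074 0.1923; 0.1923 0.7600]  H_jac=[-0.1735 0.0000; 0.0000 -0.2555]  S=[0.2013 -0.0135; -0.0135 0.4696]  K=[-0.6180 -0.1224; -0.1938 -0.4191]  nu=[-1.1348, -0.5532]  x^+=[-3.7690, -2.9482]  P^+=[0.6256 0.1479; 0.1479 0.6721]
step 2: x^-=[-4.8599, -2.9482]  P^-=[1.0970 0.3936; 0.3936 0.9421]  H_jac=[0.1469 0.0000; 0.0000 0.1922]  S=[0.2037 -0.0109; -0.0109 0.4548]  K=[0.8013 0.1855; 0.3056 0.4054]  nu=[-1.4591, 0.5914]  x^+=[-5.9194, -3.1544]  P^+=[0.9538 0.3137; 0.3137 0.8511]

K[0,0] = 0.8013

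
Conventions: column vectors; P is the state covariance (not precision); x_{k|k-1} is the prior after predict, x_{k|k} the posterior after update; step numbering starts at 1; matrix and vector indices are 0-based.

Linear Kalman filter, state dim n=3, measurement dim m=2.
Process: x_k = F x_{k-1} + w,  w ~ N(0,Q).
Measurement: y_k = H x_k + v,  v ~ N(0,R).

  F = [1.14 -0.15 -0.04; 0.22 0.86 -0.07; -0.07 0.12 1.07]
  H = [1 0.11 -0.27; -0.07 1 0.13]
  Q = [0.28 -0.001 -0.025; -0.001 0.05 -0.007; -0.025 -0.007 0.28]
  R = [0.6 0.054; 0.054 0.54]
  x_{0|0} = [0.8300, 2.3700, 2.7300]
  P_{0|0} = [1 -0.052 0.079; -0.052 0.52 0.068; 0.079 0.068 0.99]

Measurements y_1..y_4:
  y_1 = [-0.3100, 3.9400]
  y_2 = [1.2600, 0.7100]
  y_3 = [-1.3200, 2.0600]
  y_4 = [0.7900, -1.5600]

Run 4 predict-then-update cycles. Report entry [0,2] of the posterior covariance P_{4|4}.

step 1: x^-=[0.4815, 2.0297, 3.1474]  P^-=[1.6043 0.1276 -0.0788; 0.1276 0.4575 0.0399; -0.0788 0.0399 1.4323]  S=[2.3825 0.0464; 0.0464 1.0235]  K=[0.6887 -0.0263; 0.0616 0.4406; -0.1982 0.2352]  nu=[-0.1650, 1.5348]  x^+=[0.3275, 2.6957, 3.5412]  P^+=[0.4752 0.0244 0.2449; 0.0244 0.2473 -0.0338; 0.2449 -0.0338 1.2865]
step 2: x^-=[-0.1727, 2.1425, 4.0896]  P^-=[0.8741 0.0921 0.1861; 0.0921 0.2680 -0.0579; 0.1861 -0.0579 1.7130]  S=[1.5255 0.0961; 0.0961 0.8099]  K=[0.5465 0.0032; 0.0707 0.3052; -0.1987 0.2109]  nu=[2.3012, -1.9762]  x^+=[1.0786, 1.7020, 3.2156]  P^+=[0.4181 0.0163 0.3402; 0.0163 0.1807 -0.0842; 0.3402 -0.0842 1.6248]
step 3: x^-=[0.8457, 1.4760, 3.5694]  P^-=[0.7925 0.0724 0.3011; 0.0724 0.2177 -0.1121; 0.3011 -0.1121 2.0721]  S=[1.4062 0.0951; 0.0951 0.7518]  K=[0.5107 0.0100; 0.0729 0.2542; -0.2065 0.2073]  nu=[-1.3643, 0.1792]  x^+=[0.1507, 1.4221, 3.8884]  P^+=[0.4246 0.0058 0.4380; 0.0058 0.1581 -0.1270; 0.4380 -0.1270 1.9879]
step 4: x^-=[-0.1971, 0.9840, 4.3207]  P^-=[0.7951 0.0603 0.4105; 0.0603 0.2012 -0.1569; 0.4105 -0.1569 2.4620]  S=[1.3780 0.0952; 0.0952 0.7300]  K=[0.5004 0.0143; 0.0746 0.2322; -0.2117 0.2118]  nu=[2.0454, -3.1195]  x^+=[0.7820, 0.4121, 3.2271]  P^+=[0.4485 -0.0046 0.5444; -0.0046 0.1509 -0.1678; 0.5444 -0.1678 2.3761]

P_post[0,2] = 0.5444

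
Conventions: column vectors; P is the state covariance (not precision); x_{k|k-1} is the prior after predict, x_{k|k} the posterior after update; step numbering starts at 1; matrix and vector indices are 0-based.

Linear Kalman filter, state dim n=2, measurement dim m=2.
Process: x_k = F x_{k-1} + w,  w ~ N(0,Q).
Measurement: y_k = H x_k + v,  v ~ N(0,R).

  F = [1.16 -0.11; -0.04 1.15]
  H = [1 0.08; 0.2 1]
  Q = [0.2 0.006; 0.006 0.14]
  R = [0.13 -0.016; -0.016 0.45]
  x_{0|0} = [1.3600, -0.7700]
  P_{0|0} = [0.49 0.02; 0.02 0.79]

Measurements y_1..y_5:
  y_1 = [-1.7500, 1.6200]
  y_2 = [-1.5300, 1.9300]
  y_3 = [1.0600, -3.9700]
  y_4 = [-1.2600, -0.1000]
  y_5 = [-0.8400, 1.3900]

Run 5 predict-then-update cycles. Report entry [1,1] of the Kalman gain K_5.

K[1,1] = 0.4957

step 1: x^-=[1.6623, -0.9399]  P^-=[0.8638 -0.0899; -0.0899 1.1837]  S=[0.9870 0.1601; 0.1601 1.6323]  K=[0.8736 -0.0349; -0.1128 0.7252]  nu=[-3.3371, 2.2274]  x^+=[-1.3307, 1.0519]  P^+=[0.1184 -0.0534; -0.0534 0.3388]
step 2: x^-=[-1.6593, 1.2629]  P^-=[0.3770 -0.1138; -0.1138 0.5932]  S=[0.4926 -0.0087; -0.0087 1.0128]  K=[0.7463 -0.0315; -0.1247 0.5622]  nu=[0.0283, 0.9989]  x^+=[-1.6696, 1.8210]  P^+=[0.1012 -0.0463; -0.0463 0.2642]
step 3: x^-=[-2.1371, 2.1609]  P^-=[0.3512 -0.0941; -0.0941 0.4939]  S=[0.4693 -0.0019; -0.0019 0.9203]  K=[0.7322 -0.0245; -0.1143 0.5160]  nu=[3.0242, -5.7035]  x^+=[0.2169, -1.1277]  P^+=[0.0990 -0.0425; -0.0425 0.2425]
step 4: x^-=[0.3756, -1.3055]  P^-=[0.3470 -0.0862; -0.0862 0.4648]  S=[0.4662 0.0030; 0.0030 0.8942]  K=[0.7297 -0.0212; -0.1084 0.5009]  nu=[-1.5312, 1.1304]  x^+=[-0.7657, -0.5734]  P^+=[0.0985 -0.0409; -0.0409 0.2353]
step 5: x^-=[-0.8251, -0.6288]  P^-=[0.3458 -0.0831; -0.0831 0.4551]  S=[0.4654 0.0051; 0.0051 0.8857]  K=[0.7289 -0.0200; -0.1058 0.4957]  nu=[0.0354, 2.1838]  x^+=[-0.8429, 0.4500]  P^+=[0.0983 -0.0403; -0.0403 0.2328]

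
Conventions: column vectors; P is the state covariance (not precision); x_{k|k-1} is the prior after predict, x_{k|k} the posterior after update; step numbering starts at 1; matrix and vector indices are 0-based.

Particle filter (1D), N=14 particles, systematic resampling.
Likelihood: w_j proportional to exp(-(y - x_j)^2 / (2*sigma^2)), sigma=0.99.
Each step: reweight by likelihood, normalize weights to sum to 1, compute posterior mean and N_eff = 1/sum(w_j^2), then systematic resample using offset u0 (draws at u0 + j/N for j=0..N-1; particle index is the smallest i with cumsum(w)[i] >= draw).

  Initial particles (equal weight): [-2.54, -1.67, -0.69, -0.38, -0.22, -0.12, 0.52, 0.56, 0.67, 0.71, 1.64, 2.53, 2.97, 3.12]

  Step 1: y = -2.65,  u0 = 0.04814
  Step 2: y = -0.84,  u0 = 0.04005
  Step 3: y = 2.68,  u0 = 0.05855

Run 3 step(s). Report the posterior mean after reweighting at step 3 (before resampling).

step 1: w=[0.5163, 0.3183, 0.0732, 0.0375, 0.0255, 0.0198, 0.0031, 0.0027, 0.0019, 0.0016, 0.0000, 0.0000, 0.0000, 0.0000]  mean=-1.9101  Neff=2.6617  idx=[0, 0, 0, 0, 0, 0, 0, 1, 1, 1, 1, 1, 2, 5]
step 2: w=[0.0333, 0.0333, 0.0333, 0.0333, 0.0333, 0.0333, 0.0333, 0.1023, 0.1023, 0.1023, 0.1023, 0.1023, 0.1438, 0.1116]  mean=-1.5588  Neff=10.7263  idx=[1, 3, 5, 7, 7, 8, 9, 10, 10, 11, 12, 12, 13, 13]
step 3: w=[0.0000, 0.0000, 0.0000, 0.0015, 0.0015, 0.0015, 0.0015, 0.0015, 0.0015, 0.0015, 0.0705, 0.0705, 0.4242, 0.4242]  mean=-0.2167  Neff=2.7034  idx=[10, 11, 12, 12, 12, 12, 12, 12, 13, 13, 13, 13, 13, 13]

post_mean = -0.2167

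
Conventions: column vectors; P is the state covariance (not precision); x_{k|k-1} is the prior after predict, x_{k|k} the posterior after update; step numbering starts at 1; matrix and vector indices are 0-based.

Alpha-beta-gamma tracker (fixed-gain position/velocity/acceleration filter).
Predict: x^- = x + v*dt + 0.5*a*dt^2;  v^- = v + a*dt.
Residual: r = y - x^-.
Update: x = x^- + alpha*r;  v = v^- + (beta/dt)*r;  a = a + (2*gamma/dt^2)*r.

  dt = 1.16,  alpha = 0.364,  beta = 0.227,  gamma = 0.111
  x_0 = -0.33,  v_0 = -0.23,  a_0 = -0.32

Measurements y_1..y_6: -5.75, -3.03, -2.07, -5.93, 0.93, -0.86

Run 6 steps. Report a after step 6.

a_post = 2.4727

step 1: x_pred=-0.8121  r=-4.9379  x^+=-2.6095  v^+=-1.5675  a^+=-1.1347
step 2: x_pred=-5.1912  r=2.1612  x^+=-4.4045  v^+=-2.4608  a^+=-0.7781
step 3: x_pred=-7.7825  r=5.7125  x^+=-5.7032  v^+=-2.2455  a^+=0.1644
step 4: x_pred=-8.1974  r=2.2674  x^+=-7.3721  v^+=-1.6111  a^+=0.5384
step 5: x_pred=-8.8787  r=9.8087  x^+=-5.3083  v^+=0.9329  a^+=2.1567
step 6: x_pred=-2.7751  r=1.9151  x^+=-2.0780  v^+=3.8095  a^+=2.4727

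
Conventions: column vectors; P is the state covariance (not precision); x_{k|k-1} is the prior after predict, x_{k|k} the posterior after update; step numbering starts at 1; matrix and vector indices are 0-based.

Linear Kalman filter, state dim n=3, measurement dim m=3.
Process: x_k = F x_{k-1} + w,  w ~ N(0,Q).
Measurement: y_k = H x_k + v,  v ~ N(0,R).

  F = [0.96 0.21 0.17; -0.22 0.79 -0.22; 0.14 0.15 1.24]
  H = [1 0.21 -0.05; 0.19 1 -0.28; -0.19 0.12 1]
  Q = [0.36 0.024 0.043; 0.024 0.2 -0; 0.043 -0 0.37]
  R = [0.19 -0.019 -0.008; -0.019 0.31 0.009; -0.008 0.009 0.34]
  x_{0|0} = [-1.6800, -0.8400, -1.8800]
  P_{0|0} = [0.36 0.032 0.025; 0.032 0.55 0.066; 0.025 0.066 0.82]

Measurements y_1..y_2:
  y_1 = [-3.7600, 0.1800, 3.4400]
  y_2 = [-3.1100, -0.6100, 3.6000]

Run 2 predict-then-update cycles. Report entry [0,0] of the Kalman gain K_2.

step 1: x^-=[-2.1088, 0.1196, -2.6924]  P^-=[0.7655 0.0309 0.3363; 0.0309 0.5687 -0.1122; 0.3363 -0.1122 1.6848]  S=[0.9665 0.2165 0.0958; 0.2165 1.0773 -0.4540; 0.0958 -0.4540 1.9045]  K=[0.7906 -0.0625 0.0475; 0.0130 0.6099 0.1185; 0.2011 -0.1909 0.7884]  nu=[-1.8109, -0.2928, 5.7174]  x^+=[-3.2506, 0.5952, 1.5069]  P^+=[0.1643 -0.0521 0.0467; -0.0521 0.2030 0.0114; 0.0467 0.0114 0.2722]
step 2: x^-=[-2.7394, 0.8538, 1.5028]  P^-=[0.5233 -0.0349 0.1798; -0.0349 0.3665 -0.0627; 0.1798 -0.0627 0.8147]  S=[0.7002 0.0872 0.0270; 0.0872 0.7619 -0.2050; 0.0270 -0.2050 1.0970]  K=[0.7292 -0.0538 0.0415; -0.0035 0.5189 0.0860; 0.1762 -0.1775 0.6671]  nu=[-0.4747, -0.5225, 1.4743]  x^+=[-2.9964, 0.7112, 2.4953]  P^+=[0.1512 -0.0471 0.0422; -0.0471 0.1719 0.0044; 0.0422 0.0044 0.2313]

K[0,0] = 0.7292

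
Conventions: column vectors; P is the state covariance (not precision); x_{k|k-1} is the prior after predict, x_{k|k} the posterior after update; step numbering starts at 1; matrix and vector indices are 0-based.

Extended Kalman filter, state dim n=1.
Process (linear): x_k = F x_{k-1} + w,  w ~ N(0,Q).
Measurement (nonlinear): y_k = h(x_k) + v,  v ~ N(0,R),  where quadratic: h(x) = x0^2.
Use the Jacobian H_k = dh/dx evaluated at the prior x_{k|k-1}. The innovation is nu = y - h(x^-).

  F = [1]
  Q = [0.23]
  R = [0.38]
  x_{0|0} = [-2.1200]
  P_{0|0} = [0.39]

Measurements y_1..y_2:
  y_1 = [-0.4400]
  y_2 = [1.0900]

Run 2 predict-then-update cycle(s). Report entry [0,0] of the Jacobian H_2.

H_jac[0,0] = -1.9892

step 1: x^-=[-2.1200]  P^-=[0.6200]  H_jac=[-4.2400]  S=[11.5261]  K=[-0.2281]  nu=[-4.9344]  x^+=[-0.9946]  P^+=[0.0204]
step 2: x^-=[-0.9946]  P^-=[0.2504]  H_jac=[-1.9892]  S=[1.3710]  K=[-0.3634]  nu=[0.1008]  x^+=[-1.0312]  P^+=[0.0694]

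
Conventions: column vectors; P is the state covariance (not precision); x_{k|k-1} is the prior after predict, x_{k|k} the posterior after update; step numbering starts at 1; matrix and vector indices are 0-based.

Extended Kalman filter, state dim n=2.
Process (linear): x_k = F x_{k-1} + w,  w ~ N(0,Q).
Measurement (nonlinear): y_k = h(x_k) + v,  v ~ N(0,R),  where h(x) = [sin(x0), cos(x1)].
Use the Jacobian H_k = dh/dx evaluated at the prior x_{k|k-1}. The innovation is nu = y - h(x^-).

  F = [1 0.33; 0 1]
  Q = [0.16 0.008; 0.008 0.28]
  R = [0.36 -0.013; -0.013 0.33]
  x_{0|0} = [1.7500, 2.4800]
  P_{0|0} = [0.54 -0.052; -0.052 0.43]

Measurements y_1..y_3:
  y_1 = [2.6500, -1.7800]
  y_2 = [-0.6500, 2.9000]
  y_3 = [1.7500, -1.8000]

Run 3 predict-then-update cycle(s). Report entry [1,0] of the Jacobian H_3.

step 1: x^-=[2.5684, 2.4800]  P^-=[0.7125 0.0979; 0.0979 0.7100]  H_jac=[-0.8402 0.0000; 0.0000 -0.6144]  S=[0.8630 0.0375; 0.0375 0.5980]  K=[-0.6912 -0.0572; -0.0638 -0.7254]  nu=[2.1077, -0.9910]  x^+=[1.1682, 3.0645]  P^+=[0.2953 0.0161; 0.0161 0.3883]
step 2: x^-=[2.1795, 3.0645]  P^-=[0.5082 0.1522; 0.1522 0.6683]  H_jac=[-0.5718 0.0000; 0.0000 -0.0770]  S=[0.5262 -0.0063; -0.0063 0.3340]  K=[-0.5528 -0.0455; -0.1673 -0.1572]  nu=[-1.4704, 3.8970]  x^+=[2.8150, 2.6978]  P^+=[0.3470 0.1018; 0.1018 0.6457]
step 3: x^-=[3.7052, 2.6978]  P^-=[0.6445 0.3228; 0.3228 0.9257]  H_jac=[-0.8453 0.0000; 0.0000 -0.4294]  S=[0.8205 0.1042; 0.1042 0.5007]  K=[-0.6459 -0.1425; -0.2381 -0.7443]  nu=[2.2843, -0.8969]  x^+=[2.3577, 2.8215]  P^+=[0.2729 0.0899; 0.0899 0.5648]

H_jac[1,0] = 0.0000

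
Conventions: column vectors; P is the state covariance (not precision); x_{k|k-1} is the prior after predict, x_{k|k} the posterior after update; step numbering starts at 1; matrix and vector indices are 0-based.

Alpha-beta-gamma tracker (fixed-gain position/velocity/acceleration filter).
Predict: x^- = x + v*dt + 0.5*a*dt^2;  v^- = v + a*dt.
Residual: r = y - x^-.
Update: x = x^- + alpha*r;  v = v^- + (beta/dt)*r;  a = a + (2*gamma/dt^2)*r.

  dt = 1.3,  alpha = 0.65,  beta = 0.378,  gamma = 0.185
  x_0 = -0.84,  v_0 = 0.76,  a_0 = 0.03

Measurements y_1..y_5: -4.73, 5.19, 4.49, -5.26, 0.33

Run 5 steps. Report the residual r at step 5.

step 1: x_pred=0.1734  r=-4.9034  x^+=-3.0138  v^+=-0.6267  a^+=-1.0435
step 2: x_pred=-4.7104  r=9.9004  x^+=1.7249  v^+=0.8954  a^+=1.1240
step 3: x_pred=3.8387  r=0.6513  x^+=4.2620  v^+=2.5460  a^+=1.2666
step 4: x_pred=8.6422  r=-13.9022  x^+=-0.3942  v^+=0.1503  a^+=-1.7771
step 5: x_pred=-1.7005  r=2.0305  x^+=-0.3807  v^+=-1.5695  a^+=-1.3325

resid = 2.0305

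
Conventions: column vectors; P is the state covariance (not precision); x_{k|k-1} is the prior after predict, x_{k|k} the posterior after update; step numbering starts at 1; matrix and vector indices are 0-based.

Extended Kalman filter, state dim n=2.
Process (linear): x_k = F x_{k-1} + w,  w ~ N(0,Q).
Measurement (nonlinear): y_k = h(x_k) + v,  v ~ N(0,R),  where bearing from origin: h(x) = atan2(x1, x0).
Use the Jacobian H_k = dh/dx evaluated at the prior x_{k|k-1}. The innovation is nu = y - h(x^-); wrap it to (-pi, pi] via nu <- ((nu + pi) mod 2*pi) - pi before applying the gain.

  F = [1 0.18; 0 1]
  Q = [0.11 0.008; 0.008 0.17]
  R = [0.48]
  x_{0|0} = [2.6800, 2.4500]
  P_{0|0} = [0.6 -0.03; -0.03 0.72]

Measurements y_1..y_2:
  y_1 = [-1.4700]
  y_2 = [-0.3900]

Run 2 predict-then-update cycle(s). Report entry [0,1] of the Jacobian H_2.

H_jac[0,1] = 0.2143

step 1: x^-=[3.1210, 2.4500]  P^-=[0.7225 0.1076; 0.1076 0.8900]  H_jac=[-0.1556 0.1982]  S=[0.5258]  K=[-0.1733; 0.3037]  nu=[-2.1355]  x^+=[3.4910, 1.8015]  P^+=[0.7067 0.1353; 0.1353 0.8415]
step 2: x^-=[3.8153, 1.8015]  P^-=[0.8927 0.2947; 0.2947 1.0115]  H_jac=[-0.1012 0.2143]  S=[0.5228]  K=[-0.0520; 0.3576]  nu=[-0.8311]  x^+=[3.8585, 1.5042]  P^+=[0.8913 0.3045; 0.3045 0.9446]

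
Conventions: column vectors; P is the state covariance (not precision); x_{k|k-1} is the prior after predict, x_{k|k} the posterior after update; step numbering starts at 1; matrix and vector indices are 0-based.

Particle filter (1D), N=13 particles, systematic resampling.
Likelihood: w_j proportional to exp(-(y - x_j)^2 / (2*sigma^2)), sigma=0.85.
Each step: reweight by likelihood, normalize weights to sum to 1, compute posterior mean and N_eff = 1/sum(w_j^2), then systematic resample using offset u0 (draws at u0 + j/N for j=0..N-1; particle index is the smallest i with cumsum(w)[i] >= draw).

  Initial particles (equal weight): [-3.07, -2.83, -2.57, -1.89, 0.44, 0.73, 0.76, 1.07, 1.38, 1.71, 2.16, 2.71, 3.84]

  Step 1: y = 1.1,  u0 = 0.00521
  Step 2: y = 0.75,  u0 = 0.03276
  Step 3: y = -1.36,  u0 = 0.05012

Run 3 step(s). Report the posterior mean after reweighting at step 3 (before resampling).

step 1: w=[0.0000, 0.0000, 0.0000, 0.0003, 0.1248, 0.1535, 0.1558, 0.1687, 0.1598, 0.1304, 0.0775, 0.0281, 0.0009]  mean=1.1560  Neff=7.0805  idx=[4, 4, 5, 5, 6, 6, 7, 7, 8, 8, 9, 9, 10]
step 2: w=[0.0886, 0.0886, 0.0946, 0.0946, 0.0947, 0.0947, 0.0882, 0.0882, 0.0719, 0.0719, 0.0500, 0.0500, 0.0239]  mean=0.9700  Neff=12.0464  idx=[0, 1, 2, 2, 3, 4, 5, 6, 7, 7, 8, 10, 11]
step 3: w=[0.2097, 0.2097, 0.0961, 0.0961, 0.0961, 0.0880, 0.0880, 0.0332, 0.0332, 0.0332, 0.0109, 0.0029, 0.0029]  mean=0.6603  Neff=7.4294  idx=[0, 0, 0, 1, 1, 2, 2, 3, 4, 5, 6, 7, 9]

post_mean = 0.6603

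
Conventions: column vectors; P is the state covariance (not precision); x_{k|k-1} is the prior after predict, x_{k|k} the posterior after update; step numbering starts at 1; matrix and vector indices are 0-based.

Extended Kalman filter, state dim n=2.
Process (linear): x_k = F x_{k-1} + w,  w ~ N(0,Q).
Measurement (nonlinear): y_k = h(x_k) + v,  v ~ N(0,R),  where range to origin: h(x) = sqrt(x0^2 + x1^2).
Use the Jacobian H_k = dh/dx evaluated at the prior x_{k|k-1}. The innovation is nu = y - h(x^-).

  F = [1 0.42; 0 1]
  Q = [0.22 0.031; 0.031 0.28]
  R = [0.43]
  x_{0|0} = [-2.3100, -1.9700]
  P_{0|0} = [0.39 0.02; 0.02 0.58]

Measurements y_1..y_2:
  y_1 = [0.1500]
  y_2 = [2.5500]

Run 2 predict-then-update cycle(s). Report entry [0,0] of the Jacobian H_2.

H_jac[0,0] = -0.9834

step 1: x^-=[-3.1374, -1.9700]  P^-=[0.7291 0.2946; 0.2946 0.8600]  H_jac=[-0.8469 -0.5318]  S=[1.4615]  K=[-0.5297; -0.4836]  nu=[-3.5546]  x^+=[-1.2545, -0.2509]  P^+=[0.3191 -0.0798; -0.0798 0.5182]
step 2: x^-=[-1.3599, -0.2509]  P^-=[0.5634 0.1688; 0.1688 0.7982]  H_jac=[-0.9834 -0.1814]  S=[1.0614]  K=[-0.5509; -0.2928]  nu=[1.1672]  x^+=[-2.0029, -0.5927]  P^+=[0.2413 -0.0024; -0.0024 0.7071]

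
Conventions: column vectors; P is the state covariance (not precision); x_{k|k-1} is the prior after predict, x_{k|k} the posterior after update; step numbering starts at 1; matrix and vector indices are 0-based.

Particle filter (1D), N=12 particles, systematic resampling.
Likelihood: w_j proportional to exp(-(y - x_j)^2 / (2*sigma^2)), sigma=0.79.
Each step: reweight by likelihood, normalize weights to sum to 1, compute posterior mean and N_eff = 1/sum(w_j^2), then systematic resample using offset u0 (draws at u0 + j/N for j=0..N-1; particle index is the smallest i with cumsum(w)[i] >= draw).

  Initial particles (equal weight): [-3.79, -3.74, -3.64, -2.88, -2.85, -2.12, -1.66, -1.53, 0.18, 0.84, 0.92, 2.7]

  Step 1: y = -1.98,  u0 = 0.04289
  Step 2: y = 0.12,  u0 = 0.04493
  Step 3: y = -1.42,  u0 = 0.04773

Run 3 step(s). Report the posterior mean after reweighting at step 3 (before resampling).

post_mean = -1.6083

step 1: w=[0.0176, 0.0203, 0.0267, 0.1270, 0.1325, 0.2391, 0.2238, 0.2065, 0.0058, 0.0004, 0.0003, 0.0000]  mean=-2.1759  Neff=5.4036  idx=[2, 3, 4, 4, 5, 5, 5, 6, 6, 7, 7, 7]
step 2: w=[0.0000, 0.0013, 0.0015, 0.0015, 0.0325, 0.0325, 0.0325, 0.1428, 0.1428, 0.2042, 0.2042, 0.2042]  mean=-1.6305  Neff=5.9164  idx=[5, 7, 7, 8, 8, 9, 9, 10, 10, 10, 11, 11]
step 3: w=[0.0591, 0.0836, 0.0836, 0.0836, 0.0836, 0.0867, 0.0867, 0.0867, 0.0867, 0.0867, 0.0867, 0.0867]  mean=-1.6083  Neff=11.9050  idx=[0, 1, 2, 3, 4, 5, 6, 7, 8, 9, 10, 11]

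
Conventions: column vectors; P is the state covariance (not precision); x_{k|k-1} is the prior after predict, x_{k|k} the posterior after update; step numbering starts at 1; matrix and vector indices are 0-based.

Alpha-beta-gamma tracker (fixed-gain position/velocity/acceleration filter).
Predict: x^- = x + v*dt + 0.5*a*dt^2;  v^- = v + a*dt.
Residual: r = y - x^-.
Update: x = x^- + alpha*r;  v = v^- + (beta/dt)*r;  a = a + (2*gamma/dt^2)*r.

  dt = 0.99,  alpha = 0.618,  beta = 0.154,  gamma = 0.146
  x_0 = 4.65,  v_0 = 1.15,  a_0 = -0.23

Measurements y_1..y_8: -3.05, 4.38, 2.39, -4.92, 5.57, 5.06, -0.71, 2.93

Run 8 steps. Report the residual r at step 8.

resid = -4.7990

step 1: x_pred=5.6758  r=-8.7258  x^+=0.2833  v^+=-0.4350  a^+=-2.8297
step 2: x_pred=-1.5341  r=5.9141  x^+=2.1208  v^+=-2.3164  a^+=-1.0677
step 3: x_pred=-0.6957  r=3.0857  x^+=1.2113  v^+=-2.8934  a^+=-0.1484
step 4: x_pred=-1.7259  r=-3.1941  x^+=-3.6999  v^+=-3.5372  a^+=-1.1000
step 5: x_pred=-7.7407  r=13.3107  x^+=0.4853  v^+=-2.5556  a^+=2.8657
step 6: x_pred=-0.6404  r=5.7004  x^+=2.8824  v^+=1.1682  a^+=4.5640
step 7: x_pred=6.2755  r=-6.9855  x^+=1.9585  v^+=4.5999  a^+=2.4828
step 8: x_pred=7.7290  r=-4.7990  x^+=4.7632  v^+=6.3113  a^+=1.0530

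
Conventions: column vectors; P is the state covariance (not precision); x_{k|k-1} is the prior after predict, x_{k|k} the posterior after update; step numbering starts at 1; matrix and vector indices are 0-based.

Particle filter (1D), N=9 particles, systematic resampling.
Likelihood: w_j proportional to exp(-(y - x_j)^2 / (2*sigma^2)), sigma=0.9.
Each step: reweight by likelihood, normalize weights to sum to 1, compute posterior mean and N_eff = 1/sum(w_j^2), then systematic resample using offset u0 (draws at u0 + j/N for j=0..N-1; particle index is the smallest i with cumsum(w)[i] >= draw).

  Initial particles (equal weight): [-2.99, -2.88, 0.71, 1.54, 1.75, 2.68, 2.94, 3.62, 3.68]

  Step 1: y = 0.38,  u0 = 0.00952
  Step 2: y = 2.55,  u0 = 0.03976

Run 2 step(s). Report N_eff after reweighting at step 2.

N_eff = 5.9216

step 1: w=[0.0005, 0.0008, 0.5357, 0.2497, 0.1799, 0.0219, 0.0100, 0.0009, 0.0007]  mean=1.1695  Neff=2.6163  idx=[2, 2, 2, 2, 2, 3, 3, 4, 4]
step 2: w=[0.0408, 0.0408, 0.0408, 0.0408, 0.0408, 0.1758, 0.1758, 0.2222, 0.2222]  mean=1.4640  Neff=5.9216  idx=[0, 3, 5, 5, 6, 7, 7, 8, 8]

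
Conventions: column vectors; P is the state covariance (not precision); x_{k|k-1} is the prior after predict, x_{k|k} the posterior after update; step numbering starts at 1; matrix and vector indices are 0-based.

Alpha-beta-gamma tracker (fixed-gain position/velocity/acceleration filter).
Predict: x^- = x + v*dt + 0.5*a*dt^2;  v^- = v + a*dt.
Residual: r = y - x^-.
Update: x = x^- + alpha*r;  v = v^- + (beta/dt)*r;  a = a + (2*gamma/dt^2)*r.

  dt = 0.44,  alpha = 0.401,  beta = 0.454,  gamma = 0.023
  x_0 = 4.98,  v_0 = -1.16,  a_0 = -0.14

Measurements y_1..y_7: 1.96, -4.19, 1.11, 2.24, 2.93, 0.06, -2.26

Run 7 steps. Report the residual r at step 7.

resid = -6.3422

step 1: x_pred=4.4560  r=-2.4960  x^+=3.4551  v^+=-3.7971  a^+=-0.7331
step 2: x_pred=1.7135  r=-5.9035  x^+=-0.6538  v^+=-10.2109  a^+=-2.1358
step 3: x_pred=-5.3534  r=6.4634  x^+=-2.7616  v^+=-4.4816  a^+=-0.6000
step 4: x_pred=-4.7916  r=7.0316  x^+=-1.9719  v^+=2.5096  a^+=1.0707
step 5: x_pred=-0.7640  r=3.6940  x^+=0.7173  v^+=6.7923  a^+=1.9484
step 6: x_pred=3.8945  r=-3.8345  x^+=2.3569  v^+=3.6931  a^+=1.0373
step 7: x_pred=4.0822  r=-6.3422  x^+=1.5390  v^+=-2.3945  a^+=-0.4696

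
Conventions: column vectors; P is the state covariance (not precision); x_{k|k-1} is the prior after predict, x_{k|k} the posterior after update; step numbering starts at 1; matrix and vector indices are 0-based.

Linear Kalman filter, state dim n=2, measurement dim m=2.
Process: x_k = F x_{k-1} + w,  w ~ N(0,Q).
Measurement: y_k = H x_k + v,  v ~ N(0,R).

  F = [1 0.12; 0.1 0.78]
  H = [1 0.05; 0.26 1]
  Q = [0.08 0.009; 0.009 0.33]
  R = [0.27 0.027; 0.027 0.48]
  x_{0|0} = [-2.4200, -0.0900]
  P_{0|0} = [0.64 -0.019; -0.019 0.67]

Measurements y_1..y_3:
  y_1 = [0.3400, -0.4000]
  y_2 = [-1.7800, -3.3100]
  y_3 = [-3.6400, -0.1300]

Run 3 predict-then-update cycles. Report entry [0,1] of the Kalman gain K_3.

step 1: x^-=[-2.4308, -0.3122]  P^-=[0.7251 0.1207; 0.1207 0.7411]  S=[1.0090 0.3748; 0.3748 1.3328]  K=[0.7129 0.0315; -0.0659 0.5981]  nu=[2.7864, 0.5442]  x^+=[-0.4272, -0.1702]  P^+=[0.1941 -0.0161; -0.0161 0.2895]
step 2: x^-=[-0.4477, -0.1755]  P^-=[0.2744 0.0428; 0.0428 0.5055]  S=[0.5500 0.1669; 0.1669 1.0263]  K=[0.4935 0.0309; -0.0306 0.5084]  nu=[-1.3236, -3.0181]  x^+=[-1.1941, -1.6693]  P^+=[0.1344 -0.0068; -0.0068 0.2450]
step 3: x^-=[-1.3945, -1.4215]  P^-=[0.2163 0.0400; 0.0400 0.4793]  S=[0.4915 0.1477; 0.1477 0.9947]  K=[0.4345 0.0322; -0.0187 0.4951]  nu=[-2.1745, 1.6541]  x^+=[-2.2859, -0.5620]  P^+=[0.1184 -0.0036; -0.0036 0.2381]

K[0,1] = 0.0322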